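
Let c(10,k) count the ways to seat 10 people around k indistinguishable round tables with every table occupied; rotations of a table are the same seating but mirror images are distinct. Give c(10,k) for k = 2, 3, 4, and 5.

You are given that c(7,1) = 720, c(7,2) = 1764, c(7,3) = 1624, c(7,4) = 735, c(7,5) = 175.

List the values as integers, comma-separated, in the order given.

1026576, 1172700, 723680, 269325

row 8: T[8][1]=7·720+0=5040  T[8][2]=7·1764+720=13068  T[8][3]=7·1624+1764=13132  T[8][4]=7·735+1624=6769  T[8][5]=7·175+735=1960
row 9: T[9][1]=8·5040+0=40320  T[9][2]=8·13068+5040=109584  T[9][3]=8·13132+13068=118124  T[9][4]=8·6769+13132=67284  T[9][5]=8·1960+6769=22449
row 10: T[10][2]=9·109584+40320=1026576  T[10][3]=9·118124+109584=1172700  T[10][4]=9·67284+118124=723680  T[10][5]=9·22449+67284=269325
Read c(10,2) = 1026576, c(10,3) = 1172700, c(10,4) = 723680, c(10,5) = 269325.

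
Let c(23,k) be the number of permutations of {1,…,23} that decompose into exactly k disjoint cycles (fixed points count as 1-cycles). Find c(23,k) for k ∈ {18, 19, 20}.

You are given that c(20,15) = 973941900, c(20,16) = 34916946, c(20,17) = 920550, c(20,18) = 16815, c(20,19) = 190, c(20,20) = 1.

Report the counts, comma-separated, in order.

row 21: T[21][16]=20·34916946+973941900=1672280820  T[21][17]=20·920550+34916946=53327946  T[21][18]=20·16815+920550=1256850  T[21][19]=20·190+16815=20615  T[21][20]=20·1+190=210
row 22: T[22][17]=21·53327946+1672280820=2792167686  T[22][18]=21·1256850+53327946=79721796  T[22][19]=21·20615+1256850=1689765  T[22][20]=21·210+20615=25025
row 23: T[23][18]=22·79721796+2792167686=4546047198  T[23][19]=22·1689765+79721796=116896626  T[23][20]=22·25025+1689765=2240315
Read c(23,18) = 4546047198, c(23,19) = 116896626, c(23,20) = 2240315.

4546047198, 116896626, 2240315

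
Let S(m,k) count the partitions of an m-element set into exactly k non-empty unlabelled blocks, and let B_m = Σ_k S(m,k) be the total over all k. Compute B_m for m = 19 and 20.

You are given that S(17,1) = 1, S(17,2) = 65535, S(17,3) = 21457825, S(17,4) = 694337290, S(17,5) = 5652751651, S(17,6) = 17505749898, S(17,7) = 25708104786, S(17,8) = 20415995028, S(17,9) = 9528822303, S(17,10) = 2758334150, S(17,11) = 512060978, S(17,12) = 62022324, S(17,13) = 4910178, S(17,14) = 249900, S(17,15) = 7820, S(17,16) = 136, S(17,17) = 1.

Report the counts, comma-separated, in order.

5832742205057, 51724158235372

@18  (18,1):1·1+0→1, (18,2):65535·2+1→131071, (18,3):21457825·3+65535→64439010, (18,4):694337290·4+21457825→2798806985, (18,5):5652751651·5+694337290→28958095545, (18,6):17505749898·6+5652751651→110687251039, (18,7):25708104786·7+17505749898→197462483400, (18,8):20415995028·8+25708104786→189036065010, (18,9):9528822303·9+20415995028→106175395755, (18,10):2758334150·10+9528822303→37112163803, (18,11):512060978·11+2758334150→8391004908, (18,12):62022324·12+512060978→1256328866, (18,13):4910178·13+62022324→125854638, (18,14):249900·14+4910178→8408778, (18,15):7820·15+249900→367200, (18,16):136·16+7820→9996, (18,17):1·17+136→153, (18,18):0·18+1→1
@19  (19,1):1·1+0→1, (19,2):131071·2+1→262143, (19,3):64439010·3+131071→193448101, (19,4):2798806985·4+64439010→11259666950, (19,5):28958095545·5+2798806985→147589284710, (19,6):110687251039·6+28958095545→693081601779, (19,7):197462483400·7+110687251039→1492924634839, (19,8):189036065010·8+197462483400→1709751003480, (19,9):106175395755·9+189036065010→1144614626805, (19,10):37112163803·10+106175395755→477297033785, (19,11):8391004908·11+37112163803→129413217791, (19,12):1256328866·12+8391004908→23466951300, (19,13):125854638·13+1256328866→2892439160, (19,14):8408778·14+125854638→243577530, (19,15):367200·15+8408778→13916778, (19,16):9996·16+367200→527136, (19,17):153·17+9996→12597, (19,18):1·18+153→171, (19,19):0·19+1→1
@20  (20,1):1·1+0→1, (20,2):262143·2+1→524287, (20,3):193448101·3+262143→580606446, (20,4):11259666950·4+193448101→45232115901, (20,5):147589284710·5+11259666950→749206090500, (20,6):693081601779·6+147589284710→4306078895384, (20,7):1492924634839·7+693081601779→11143554045652, (20,8):1709751003480·8+1492924634839→15170932662679, (20,9):1144614626805·9+1709751003480→12011282644725, (20,10):477297033785·10+1144614626805→5917584964655, (20,11):129413217791·11+477297033785→1900842429486, (20,12):23466951300·12+129413217791→411016633391, (20,13):2892439160·13+23466951300→61068660380, (20,14):243577530·14+2892439160→6302524580, (20,15):13916778·15+243577530→452329200, (20,16):527136·16+13916778→22350954, (20,17):12597·17+527136→741285, (20,18):171·18+12597→15675, (20,19):1·19+171→190, (20,20):0·20+1→1
B_19 = ΣS(19,k) = 1+262143+193448101+11259666950+147589284710+693081601779+1492924634839+1709751003480+1144614626805+477297033785+129413217791+23466951300+2892439160+243577530+13916778+527136+12597+171+1 = 5832742205057
B_20 = ΣS(20,k) = 1+524287+580606446+45232115901+749206090500+4306078895384+11143554045652+15170932662679+12011282644725+5917584964655+1900842429486+411016633391+61068660380+6302524580+452329200+22350954+741285+15675+190+1 = 51724158235372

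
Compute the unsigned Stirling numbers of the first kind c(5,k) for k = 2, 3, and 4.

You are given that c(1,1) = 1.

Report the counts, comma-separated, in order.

50, 35, 10

[2] T[2,1]:1*1+0=1 · T[2,2]:1*0+1=1
[3] T[3,1]:2*1+0=2 · T[3,2]:2*1+1=3 · T[3,3]:2*0+1=1
[4] T[4,1]:3*2+0=6 · T[4,2]:3*3+2=11 · T[4,3]:3*1+3=6 · T[4,4]:3*0+1=1
[5] T[5,2]:4*11+6=50 · T[5,3]:4*6+11=35 · T[5,4]:4*1+6=10
Read c(5,2) = 50, c(5,3) = 35, c(5,4) = 10.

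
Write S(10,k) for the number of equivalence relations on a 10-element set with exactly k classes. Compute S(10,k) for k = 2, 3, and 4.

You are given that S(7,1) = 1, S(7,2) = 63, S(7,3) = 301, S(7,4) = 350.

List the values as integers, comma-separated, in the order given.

511, 9330, 34105

row 8: T[8][1]=1·1+0=1  T[8][2]=2·63+1=127  T[8][3]=3·301+63=966  T[8][4]=4·350+301=1701
row 9: T[9][1]=1·1+0=1  T[9][2]=2·127+1=255  T[9][3]=3·966+127=3025  T[9][4]=4·1701+966=7770
row 10: T[10][2]=2·255+1=511  T[10][3]=3·3025+255=9330  T[10][4]=4·7770+3025=34105
Read S(10,2) = 511, S(10,3) = 9330, S(10,4) = 34105.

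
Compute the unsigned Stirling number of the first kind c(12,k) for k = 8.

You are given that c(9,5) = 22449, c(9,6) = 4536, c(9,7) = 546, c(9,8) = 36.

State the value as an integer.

357423

[10] T[10,6]:9*4536+22449=63273 · T[10,7]:9*546+4536=9450 · T[10,8]:9*36+546=870
[11] T[11,7]:10*9450+63273=157773 · T[11,8]:10*870+9450=18150
[12] T[12,8]:11*18150+157773=357423
Read c(12,8) = 357423.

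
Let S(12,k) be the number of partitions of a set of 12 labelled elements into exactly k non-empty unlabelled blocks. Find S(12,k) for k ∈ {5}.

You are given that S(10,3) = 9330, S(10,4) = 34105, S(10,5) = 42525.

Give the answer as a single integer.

i=11: T(11,4)=9330+4·34105=145750 | T(11,5)=34105+5·42525=246730
i=12: T(12,5)=145750+5·246730=1379400
Read S(12,5) = 1379400.

1379400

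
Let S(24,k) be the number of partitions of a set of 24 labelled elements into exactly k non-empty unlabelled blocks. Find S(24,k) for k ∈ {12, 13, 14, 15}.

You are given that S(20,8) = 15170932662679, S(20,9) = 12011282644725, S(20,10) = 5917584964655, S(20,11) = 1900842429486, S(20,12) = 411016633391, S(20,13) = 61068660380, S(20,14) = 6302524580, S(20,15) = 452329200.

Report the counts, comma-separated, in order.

r21: T_21,9=9×12011282644725+15170932662679=123272476465204; T_21,10=10×5917584964655+12011282644725=71187132291275; T_21,11=11×1900842429486+5917584964655=26826851689001; T_21,12=12×411016633391+1900842429486=6833042030178; T_21,13=13×61068660380+411016633391=1204909218331; T_21,14=14×6302524580+61068660380=149304004500; T_21,15=15×452329200+6302524580=13087462580
r22: T_22,10=10×71187132291275+123272476465204=835143799377954; T_22,11=11×26826851689001+71187132291275=366282500870286; T_22,12=12×6833042030178+26826851689001=108823356051137; T_22,13=13×1204909218331+6833042030178=22496861868481; T_22,14=14×149304004500+1204909218331=3295165281331; T_22,15=15×13087462580+149304004500=345615943200
r23: T_23,11=11×366282500870286+835143799377954=4864251308951100; T_23,12=12×108823356051137+366282500870286=1672162773483930; T_23,13=13×22496861868481+108823356051137=401282560341390; T_23,14=14×3295165281331+22496861868481=68629175807115; T_23,15=15×345615943200+3295165281331=8479404429331
r24: T_24,12=12×1672162773483930+4864251308951100=24930204590758260; T_24,13=13×401282560341390+1672162773483930=6888836057922000; T_24,14=14×68629175807115+401282560341390=1362091021641000; T_24,15=15×8479404429331+68629175807115=195820242247080
Read S(24,12) = 24930204590758260, S(24,13) = 6888836057922000, S(24,14) = 1362091021641000, S(24,15) = 195820242247080.

24930204590758260, 6888836057922000, 1362091021641000, 195820242247080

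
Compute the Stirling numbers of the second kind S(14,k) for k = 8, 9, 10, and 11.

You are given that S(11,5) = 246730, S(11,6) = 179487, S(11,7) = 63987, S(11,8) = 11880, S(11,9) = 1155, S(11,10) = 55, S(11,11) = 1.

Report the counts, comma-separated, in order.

r12: T_12,6=6×179487+246730=1323652; T_12,7=7×63987+179487=627396; T_12,8=8×11880+63987=159027; T_12,9=9×1155+11880=22275; T_12,10=10×55+1155=1705; T_12,11=11×1+55=66
r13: T_13,7=7×627396+1323652=5715424; T_13,8=8×159027+627396=1899612; T_13,9=9×22275+159027=359502; T_13,10=10×1705+22275=39325; T_13,11=11×66+1705=2431
r14: T_14,8=8×1899612+5715424=20912320; T_14,9=9×359502+1899612=5135130; T_14,10=10×39325+359502=752752; T_14,11=11×2431+39325=66066
Read S(14,8) = 20912320, S(14,9) = 5135130, S(14,10) = 752752, S(14,11) = 66066.

20912320, 5135130, 752752, 66066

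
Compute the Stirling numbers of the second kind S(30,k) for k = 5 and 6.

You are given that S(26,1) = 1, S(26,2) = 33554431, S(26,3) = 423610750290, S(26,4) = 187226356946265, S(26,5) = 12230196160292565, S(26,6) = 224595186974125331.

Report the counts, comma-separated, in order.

i=27: T(27,2)=1+2·33554431=67108863 | T(27,3)=33554431+3·423610750290=1270865805301 | T(27,4)=423610750290+4·187226356946265=749329038535350 | T(27,5)=187226356946265+5·12230196160292565=61338207158409090 | T(27,6)=12230196160292565+6·224595186974125331=1359801318005044551
i=28: T(28,3)=67108863+3·1270865805301=3812664524766 | T(28,4)=1270865805301+4·749329038535350=2998587019946701 | T(28,5)=749329038535350+5·61338207158409090=307440364830580800 | T(28,6)=61338207158409090+6·1359801318005044551=8220146115188676396
i=29: T(29,4)=3812664524766+4·2998587019946701=11998160744311570 | T(29,5)=2998587019946701+5·307440364830580800=1540200411172850701 | T(29,6)=307440364830580800+6·8220146115188676396=49628317055962639176
i=30: T(30,5)=11998160744311570+5·1540200411172850701=7713000216608565075 | T(30,6)=1540200411172850701+6·49628317055962639176=299310102746948685757
Read S(30,5) = 7713000216608565075, S(30,6) = 299310102746948685757.

7713000216608565075, 299310102746948685757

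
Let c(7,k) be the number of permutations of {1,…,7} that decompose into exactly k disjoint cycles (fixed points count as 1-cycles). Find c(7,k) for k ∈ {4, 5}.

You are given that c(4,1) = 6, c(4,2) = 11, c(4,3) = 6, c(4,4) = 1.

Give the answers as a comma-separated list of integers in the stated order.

@5  (5,2):11·4+6→50, (5,3):6·4+11→35, (5,4):1·4+6→10, (5,5):0·4+1→1
@6  (6,3):35·5+50→225, (6,4):10·5+35→85, (6,5):1·5+10→15
@7  (7,4):85·6+225→735, (7,5):15·6+85→175
Read c(7,4) = 735, c(7,5) = 175.

735, 175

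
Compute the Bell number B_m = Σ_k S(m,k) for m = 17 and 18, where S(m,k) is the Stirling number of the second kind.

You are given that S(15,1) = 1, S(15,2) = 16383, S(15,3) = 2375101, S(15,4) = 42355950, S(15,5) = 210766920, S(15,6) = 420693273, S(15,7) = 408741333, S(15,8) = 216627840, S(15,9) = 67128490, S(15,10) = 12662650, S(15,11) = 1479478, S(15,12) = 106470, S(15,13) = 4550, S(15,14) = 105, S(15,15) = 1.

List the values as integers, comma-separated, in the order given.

82864869804, 682076806159

@16  (16,1):1·1+0→1, (16,2):16383·2+1→32767, (16,3):2375101·3+16383→7141686, (16,4):42355950·4+2375101→171798901, (16,5):210766920·5+42355950→1096190550, (16,6):420693273·6+210766920→2734926558, (16,7):408741333·7+420693273→3281882604, (16,8):216627840·8+408741333→2141764053, (16,9):67128490·9+216627840→820784250, (16,10):12662650·10+67128490→193754990, (16,11):1479478·11+12662650→28936908, (16,12):106470·12+1479478→2757118, (16,13):4550·13+106470→165620, (16,14):105·14+4550→6020, (16,15):1·15+105→120, (16,16):0·16+1→1
@17  (17,1):1·1+0→1, (17,2):32767·2+1→65535, (17,3):7141686·3+32767→21457825, (17,4):171798901·4+7141686→694337290, (17,5):1096190550·5+171798901→5652751651, (17,6):2734926558·6+1096190550→17505749898, (17,7):3281882604·7+2734926558→25708104786, (17,8):2141764053·8+3281882604→20415995028, (17,9):820784250·9+2141764053→9528822303, (17,10):193754990·10+820784250→2758334150, (17,11):28936908·11+193754990→512060978, (17,12):2757118·12+28936908→62022324, (17,13):165620·13+2757118→4910178, (17,14):6020·14+165620→249900, (17,15):120·15+6020→7820, (17,16):1·16+120→136, (17,17):0·17+1→1
@18  (18,1):1·1+0→1, (18,2):65535·2+1→131071, (18,3):21457825·3+65535→64439010, (18,4):694337290·4+21457825→2798806985, (18,5):5652751651·5+694337290→28958095545, (18,6):17505749898·6+5652751651→110687251039, (18,7):25708104786·7+17505749898→197462483400, (18,8):20415995028·8+25708104786→189036065010, (18,9):9528822303·9+20415995028→106175395755, (18,10):2758334150·10+9528822303→37112163803, (18,11):512060978·11+2758334150→8391004908, (18,12):62022324·12+512060978→1256328866, (18,13):4910178·13+62022324→125854638, (18,14):249900·14+4910178→8408778, (18,15):7820·15+249900→367200, (18,16):136·16+7820→9996, (18,17):1·17+136→153, (18,18):0·18+1→1
B_17 = ΣS(17,k) = 1+65535+21457825+694337290+5652751651+17505749898+25708104786+20415995028+9528822303+2758334150+512060978+62022324+4910178+249900+7820+136+1 = 82864869804
B_18 = ΣS(18,k) = 1+131071+64439010+2798806985+28958095545+110687251039+197462483400+189036065010+106175395755+37112163803+8391004908+1256328866+125854638+8408778+367200+9996+153+1 = 682076806159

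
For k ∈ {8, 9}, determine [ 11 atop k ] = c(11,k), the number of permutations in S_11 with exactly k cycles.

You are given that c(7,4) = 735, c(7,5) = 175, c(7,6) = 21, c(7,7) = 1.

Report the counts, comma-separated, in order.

[8] T[8,5]:7*175+735=1960 · T[8,6]:7*21+175=322 · T[8,7]:7*1+21=28 · T[8,8]:7*0+1=1
[9] T[9,6]:8*322+1960=4536 · T[9,7]:8*28+322=546 · T[9,8]:8*1+28=36 · T[9,9]:8*0+1=1
[10] T[10,7]:9*546+4536=9450 · T[10,8]:9*36+546=870 · T[10,9]:9*1+36=45
[11] T[11,8]:10*870+9450=18150 · T[11,9]:10*45+870=1320
Read c(11,8) = 18150, c(11,9) = 1320.

18150, 1320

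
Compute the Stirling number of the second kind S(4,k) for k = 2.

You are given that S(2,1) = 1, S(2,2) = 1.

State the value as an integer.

7

r3: T_3,1=1×1+0=1; T_3,2=2×1+1=3
r4: T_4,2=2×3+1=7
Read S(4,2) = 7.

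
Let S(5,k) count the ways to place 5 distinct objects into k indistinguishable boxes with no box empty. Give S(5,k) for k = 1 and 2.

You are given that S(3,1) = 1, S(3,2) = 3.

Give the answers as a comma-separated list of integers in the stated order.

1, 15

r4: T_4,1=1×1+0=1; T_4,2=2×3+1=7
r5: T_5,1=1×1+0=1; T_5,2=2×7+1=15
Read S(5,1) = 1, S(5,2) = 15.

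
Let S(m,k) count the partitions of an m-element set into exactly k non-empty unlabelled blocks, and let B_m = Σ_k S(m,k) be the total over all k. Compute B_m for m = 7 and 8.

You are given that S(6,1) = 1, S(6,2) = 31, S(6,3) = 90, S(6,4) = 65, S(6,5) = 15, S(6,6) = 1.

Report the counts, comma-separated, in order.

877, 4140

r7: T_7,1=1×1+0=1; T_7,2=2×31+1=63; T_7,3=3×90+31=301; T_7,4=4×65+90=350; T_7,5=5×15+65=140; T_7,6=6×1+15=21; T_7,7=7×0+1=1
r8: T_8,1=1×1+0=1; T_8,2=2×63+1=127; T_8,3=3×301+63=966; T_8,4=4×350+301=1701; T_8,5=5×140+350=1050; T_8,6=6×21+140=266; T_8,7=7×1+21=28; T_8,8=8×0+1=1
B_7 = ΣS(7,k) = 1+63+301+350+140+21+1 = 877
B_8 = ΣS(8,k) = 1+127+966+1701+1050+266+28+1 = 4140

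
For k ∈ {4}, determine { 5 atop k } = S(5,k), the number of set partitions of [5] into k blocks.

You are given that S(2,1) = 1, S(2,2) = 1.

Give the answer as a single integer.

row 3: T[3][2]=2·1+1=3  T[3][3]=3·0+1=1
row 4: T[4][3]=3·1+3=6  T[4][4]=4·0+1=1
row 5: T[5][4]=4·1+6=10
Read S(5,4) = 10.

10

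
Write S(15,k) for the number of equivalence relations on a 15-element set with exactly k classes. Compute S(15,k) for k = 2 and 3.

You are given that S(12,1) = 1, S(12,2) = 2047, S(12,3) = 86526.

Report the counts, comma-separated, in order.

@13  (13,1):1·1+0→1, (13,2):2047·2+1→4095, (13,3):86526·3+2047→261625
@14  (14,1):1·1+0→1, (14,2):4095·2+1→8191, (14,3):261625·3+4095→788970
@15  (15,2):8191·2+1→16383, (15,3):788970·3+8191→2375101
Read S(15,2) = 16383, S(15,3) = 2375101.

16383, 2375101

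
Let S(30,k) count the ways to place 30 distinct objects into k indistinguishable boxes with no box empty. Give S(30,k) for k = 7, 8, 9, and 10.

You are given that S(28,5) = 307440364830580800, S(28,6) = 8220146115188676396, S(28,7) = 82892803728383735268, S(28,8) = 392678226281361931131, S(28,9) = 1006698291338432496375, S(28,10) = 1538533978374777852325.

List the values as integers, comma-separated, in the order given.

4168916722553086402080, 26383018684048108297800, 88300984248924568770870, 173373343599189364594756

i=29: T(29,6)=307440364830580800+6·8220146115188676396=49628317055962639176 | T(29,7)=8220146115188676396+7·82892803728383735268=588469772213874823272 | T(29,8)=82892803728383735268+8·392678226281361931131=3224318613979279184316 | T(29,9)=392678226281361931131+9·1006698291338432496375=9452962848327254398506 | T(29,10)=1006698291338432496375+10·1538533978374777852325=16392038075086211019625
i=30: T(30,7)=49628317055962639176+7·588469772213874823272=4168916722553086402080 | T(30,8)=588469772213874823272+8·3224318613979279184316=26383018684048108297800 | T(30,9)=3224318613979279184316+9·9452962848327254398506=88300984248924568770870 | T(30,10)=9452962848327254398506+10·16392038075086211019625=173373343599189364594756
Read S(30,7) = 4168916722553086402080, S(30,8) = 26383018684048108297800, S(30,9) = 88300984248924568770870, S(30,10) = 173373343599189364594756.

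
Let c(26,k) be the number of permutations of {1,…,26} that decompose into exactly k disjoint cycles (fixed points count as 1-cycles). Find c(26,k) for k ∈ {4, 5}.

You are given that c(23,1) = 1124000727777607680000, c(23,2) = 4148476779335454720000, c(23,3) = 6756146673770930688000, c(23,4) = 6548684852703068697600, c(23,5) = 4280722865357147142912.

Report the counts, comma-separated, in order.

102339530601744675672576000, 70874145319837672677196800

i=24: T(24,2)=1124000727777607680000+23·4148476779335454720000=96538966652493066240000 | T(24,3)=4148476779335454720000+23·6756146673770930688000=159539850276066860544000 | T(24,4)=6756146673770930688000+23·6548684852703068697600=157375898285941510732800 | T(24,5)=6548684852703068697600+23·4280722865357147142912=105005310755917452984576
i=25: T(25,3)=96538966652493066240000+24·159539850276066860544000=3925495373278097719296000 | T(25,4)=159539850276066860544000+24·157375898285941510732800=3936561409138663118131200 | T(25,5)=157375898285941510732800+24·105005310755917452984576=2677503356427960382362624
i=26: T(26,4)=3925495373278097719296000+25·3936561409138663118131200=102339530601744675672576000 | T(26,5)=3936561409138663118131200+25·2677503356427960382362624=70874145319837672677196800
Read c(26,4) = 102339530601744675672576000, c(26,5) = 70874145319837672677196800.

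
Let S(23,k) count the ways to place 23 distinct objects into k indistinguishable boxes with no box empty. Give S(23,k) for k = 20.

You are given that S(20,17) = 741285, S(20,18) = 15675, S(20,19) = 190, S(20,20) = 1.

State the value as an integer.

1859550

row 21: T[21][18]=18·15675+741285=1023435  T[21][19]=19·190+15675=19285  T[21][20]=20·1+190=210
row 22: T[22][19]=19·19285+1023435=1389850  T[22][20]=20·210+19285=23485
row 23: T[23][20]=20·23485+1389850=1859550
Read S(23,20) = 1859550.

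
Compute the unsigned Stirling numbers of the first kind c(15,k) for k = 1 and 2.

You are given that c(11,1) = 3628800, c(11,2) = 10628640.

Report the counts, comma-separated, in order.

row 12: T[12][1]=11·3628800+0=39916800  T[12][2]=11·10628640+3628800=120543840
row 13: T[13][1]=12·39916800+0=479001600  T[13][2]=12·120543840+39916800=1486442880
row 14: T[14][1]=13·479001600+0=6227020800  T[14][2]=13·1486442880+479001600=19802759040
row 15: T[15][1]=14·6227020800+0=87178291200  T[15][2]=14·19802759040+6227020800=283465647360
Read c(15,1) = 87178291200, c(15,2) = 283465647360.

87178291200, 283465647360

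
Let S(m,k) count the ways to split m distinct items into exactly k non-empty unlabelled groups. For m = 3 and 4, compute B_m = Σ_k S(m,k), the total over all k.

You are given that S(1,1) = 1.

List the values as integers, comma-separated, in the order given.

5, 15

r2: T_2,1=1×1+0=1; T_2,2=2×0+1=1
r3: T_3,1=1×1+0=1; T_3,2=2×1+1=3; T_3,3=3×0+1=1
r4: T_4,1=1×1+0=1; T_4,2=2×3+1=7; T_4,3=3×1+3=6; T_4,4=4×0+1=1
B_3 = ΣS(3,k) = 1+3+1 = 5
B_4 = ΣS(4,k) = 1+7+6+1 = 15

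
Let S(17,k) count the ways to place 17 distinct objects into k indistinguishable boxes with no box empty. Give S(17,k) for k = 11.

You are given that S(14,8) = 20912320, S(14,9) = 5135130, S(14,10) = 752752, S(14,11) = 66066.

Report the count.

row 15: T[15][9]=9·5135130+20912320=67128490  T[15][10]=10·752752+5135130=12662650  T[15][11]=11·66066+752752=1479478
row 16: T[16][10]=10·12662650+67128490=193754990  T[16][11]=11·1479478+12662650=28936908
row 17: T[17][11]=11·28936908+193754990=512060978
Read S(17,11) = 512060978.

512060978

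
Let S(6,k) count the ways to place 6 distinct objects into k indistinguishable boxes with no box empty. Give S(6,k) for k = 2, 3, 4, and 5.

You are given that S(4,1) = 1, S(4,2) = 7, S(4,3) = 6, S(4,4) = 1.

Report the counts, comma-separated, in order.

31, 90, 65, 15

r5: T_5,1=1×1+0=1; T_5,2=2×7+1=15; T_5,3=3×6+7=25; T_5,4=4×1+6=10; T_5,5=5×0+1=1
r6: T_6,2=2×15+1=31; T_6,3=3×25+15=90; T_6,4=4×10+25=65; T_6,5=5×1+10=15
Read S(6,2) = 31, S(6,3) = 90, S(6,4) = 65, S(6,5) = 15.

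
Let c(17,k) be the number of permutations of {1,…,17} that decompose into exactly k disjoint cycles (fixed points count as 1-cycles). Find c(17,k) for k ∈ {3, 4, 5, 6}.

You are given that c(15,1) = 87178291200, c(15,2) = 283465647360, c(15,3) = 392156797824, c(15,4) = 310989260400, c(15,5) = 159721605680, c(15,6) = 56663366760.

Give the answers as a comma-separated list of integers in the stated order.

row 16: T[16][2]=15·283465647360+87178291200=4339163001600  T[16][3]=15·392156797824+283465647360=6165817614720  T[16][4]=15·310989260400+392156797824=5056995703824  T[16][5]=15·159721605680+310989260400=2706813345600  T[16][6]=15·56663366760+159721605680=1009672107080
row 17: T[17][3]=16·6165817614720+4339163001600=102992244837120  T[17][4]=16·5056995703824+6165817614720=87077748875904  T[17][5]=16·2706813345600+5056995703824=48366009233424  T[17][6]=16·1009672107080+2706813345600=18861567058880
Read c(17,3) = 102992244837120, c(17,4) = 87077748875904, c(17,5) = 48366009233424, c(17,6) = 18861567058880.

102992244837120, 87077748875904, 48366009233424, 18861567058880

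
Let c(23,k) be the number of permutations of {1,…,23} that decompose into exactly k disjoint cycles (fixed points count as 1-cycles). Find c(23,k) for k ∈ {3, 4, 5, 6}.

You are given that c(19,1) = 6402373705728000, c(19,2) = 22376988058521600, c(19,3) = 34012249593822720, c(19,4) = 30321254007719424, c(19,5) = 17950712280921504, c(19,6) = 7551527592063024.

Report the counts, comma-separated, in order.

i=20: T(20,1)=0+19·6402373705728000=121645100408832000 | T(20,2)=6402373705728000+19·22376988058521600=431565146817638400 | T(20,3)=22376988058521600+19·34012249593822720=668609730341153280 | T(20,4)=34012249593822720+19·30321254007719424=610116075740491776 | T(20,5)=30321254007719424+19·17950712280921504=371384787345228000 | T(20,6)=17950712280921504+19·7551527592063024=161429736530118960
i=21: T(21,1)=0+20·121645100408832000=2432902008176640000 | T(21,2)=121645100408832000+20·431565146817638400=8752948036761600000 | T(21,3)=431565146817638400+20·668609730341153280=13803759753640704000 | T(21,4)=668609730341153280+20·610116075740491776=12870931245150988800 | T(21,5)=610116075740491776+20·371384787345228000=8037811822645051776 | T(21,6)=371384787345228000+20·161429736530118960=3599979517947607200
i=22: T(22,2)=2432902008176640000+21·8752948036761600000=186244810780170240000 | T(22,3)=8752948036761600000+21·13803759753640704000=298631902863216384000 | T(22,4)=13803759753640704000+21·12870931245150988800=284093315901811468800 | T(22,5)=12870931245150988800+21·8037811822645051776=181664979520697076096 | T(22,6)=8037811822645051776+21·3599979517947607200=83637381699544802976
i=23: T(23,3)=186244810780170240000+22·298631902863216384000=6756146673770930688000 | T(23,4)=298631902863216384000+22·284093315901811468800=6548684852703068697600 | T(23,5)=284093315901811468800+22·181664979520697076096=4280722865357147142912 | T(23,6)=181664979520697076096+22·83637381699544802976=2021687376910682741568
Read c(23,3) = 6756146673770930688000, c(23,4) = 6548684852703068697600, c(23,5) = 4280722865357147142912, c(23,6) = 2021687376910682741568.

6756146673770930688000, 6548684852703068697600, 4280722865357147142912, 2021687376910682741568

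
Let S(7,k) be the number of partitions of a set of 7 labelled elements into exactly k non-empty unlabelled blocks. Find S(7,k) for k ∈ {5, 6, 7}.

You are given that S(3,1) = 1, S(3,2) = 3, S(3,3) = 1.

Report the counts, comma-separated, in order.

i=4: T(4,2)=1+2·3=7 | T(4,3)=3+3·1=6 | T(4,4)=1+4·0=1
i=5: T(5,3)=7+3·6=25 | T(5,4)=6+4·1=10 | T(5,5)=1+5·0=1
i=6: T(6,4)=25+4·10=65 | T(6,5)=10+5·1=15 | T(6,6)=1+6·0=1
i=7: T(7,5)=65+5·15=140 | T(7,6)=15+6·1=21 | T(7,7)=1+7·0=1
Read S(7,5) = 140, S(7,6) = 21, S(7,7) = 1.

140, 21, 1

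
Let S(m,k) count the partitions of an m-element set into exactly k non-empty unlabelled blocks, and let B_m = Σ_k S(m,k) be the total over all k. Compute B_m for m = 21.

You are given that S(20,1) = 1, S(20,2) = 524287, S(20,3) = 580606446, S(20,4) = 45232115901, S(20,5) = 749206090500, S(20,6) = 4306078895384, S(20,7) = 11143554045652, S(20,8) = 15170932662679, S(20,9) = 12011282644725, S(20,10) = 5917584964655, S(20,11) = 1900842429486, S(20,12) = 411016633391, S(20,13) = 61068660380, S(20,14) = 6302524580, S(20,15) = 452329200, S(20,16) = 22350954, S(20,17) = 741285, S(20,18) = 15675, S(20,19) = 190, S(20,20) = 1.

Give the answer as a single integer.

i=21: T(21,1)=0+1·1=1 | T(21,2)=1+2·524287=1048575 | T(21,3)=524287+3·580606446=1742343625 | T(21,4)=580606446+4·45232115901=181509070050 | T(21,5)=45232115901+5·749206090500=3791262568401 | T(21,6)=749206090500+6·4306078895384=26585679462804 | T(21,7)=4306078895384+7·11143554045652=82310957214948 | T(21,8)=11143554045652+8·15170932662679=132511015347084 | T(21,9)=15170932662679+9·12011282644725=123272476465204 | T(21,10)=12011282644725+10·5917584964655=71187132291275 | T(21,11)=5917584964655+11·1900842429486=26826851689001 | T(21,12)=1900842429486+12·411016633391=6833042030178 | T(21,13)=411016633391+13·61068660380=1204909218331 | T(21,14)=61068660380+14·6302524580=149304004500 | T(21,15)=6302524580+15·452329200=13087462580 | T(21,16)=452329200+16·22350954=809944464 | T(21,17)=22350954+17·741285=34952799 | T(21,18)=741285+18·15675=1023435 | T(21,19)=15675+19·190=19285 | T(21,20)=190+20·1=210 | T(21,21)=1+21·0=1
B_21 = ΣS(21,k) = 1+1048575+1742343625+181509070050+3791262568401+26585679462804+82310957214948+132511015347084+123272476465204+71187132291275+26826851689001+6833042030178+1204909218331+149304004500+13087462580+809944464+34952799+1023435+19285+210+1 = 474869816156751

474869816156751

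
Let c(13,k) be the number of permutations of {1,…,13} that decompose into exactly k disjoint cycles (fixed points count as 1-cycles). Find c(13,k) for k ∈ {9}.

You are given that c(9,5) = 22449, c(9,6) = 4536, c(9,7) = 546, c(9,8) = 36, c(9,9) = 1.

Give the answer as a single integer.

i=10: T(10,6)=22449+9·4536=63273 | T(10,7)=4536+9·546=9450 | T(10,8)=546+9·36=870 | T(10,9)=36+9·1=45
i=11: T(11,7)=63273+10·9450=157773 | T(11,8)=9450+10·870=18150 | T(11,9)=870+10·45=1320
i=12: T(12,8)=157773+11·18150=357423 | T(12,9)=18150+11·1320=32670
i=13: T(13,9)=357423+12·32670=749463
Read c(13,9) = 749463.

749463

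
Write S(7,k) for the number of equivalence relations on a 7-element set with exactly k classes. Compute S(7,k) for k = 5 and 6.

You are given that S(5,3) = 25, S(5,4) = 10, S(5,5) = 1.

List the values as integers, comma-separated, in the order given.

140, 21

[6] T[6,4]:4*10+25=65 · T[6,5]:5*1+10=15 · T[6,6]:6*0+1=1
[7] T[7,5]:5*15+65=140 · T[7,6]:6*1+15=21
Read S(7,5) = 140, S(7,6) = 21.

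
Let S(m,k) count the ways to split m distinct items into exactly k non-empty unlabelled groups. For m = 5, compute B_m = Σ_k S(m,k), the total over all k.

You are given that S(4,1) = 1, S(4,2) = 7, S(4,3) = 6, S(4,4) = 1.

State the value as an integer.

i=5: T(5,1)=0+1·1=1 | T(5,2)=1+2·7=15 | T(5,3)=7+3·6=25 | T(5,4)=6+4·1=10 | T(5,5)=1+5·0=1
B_5 = ΣS(5,k) = 1+15+25+10+1 = 52

52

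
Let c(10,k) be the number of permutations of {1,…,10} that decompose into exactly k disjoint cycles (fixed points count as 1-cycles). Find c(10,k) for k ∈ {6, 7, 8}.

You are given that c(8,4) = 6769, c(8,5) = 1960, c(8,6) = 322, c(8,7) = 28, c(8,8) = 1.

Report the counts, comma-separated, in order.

63273, 9450, 870

row 9: T[9][5]=8·1960+6769=22449  T[9][6]=8·322+1960=4536  T[9][7]=8·28+322=546  T[9][8]=8·1+28=36
row 10: T[10][6]=9·4536+22449=63273  T[10][7]=9·546+4536=9450  T[10][8]=9·36+546=870
Read c(10,6) = 63273, c(10,7) = 9450, c(10,8) = 870.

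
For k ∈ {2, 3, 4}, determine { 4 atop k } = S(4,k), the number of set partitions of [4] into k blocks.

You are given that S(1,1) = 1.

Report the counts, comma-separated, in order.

7, 6, 1

[2] T[2,1]:1*1+0=1 · T[2,2]:2*0+1=1
[3] T[3,1]:1*1+0=1 · T[3,2]:2*1+1=3 · T[3,3]:3*0+1=1
[4] T[4,2]:2*3+1=7 · T[4,3]:3*1+3=6 · T[4,4]:4*0+1=1
Read S(4,2) = 7, S(4,3) = 6, S(4,4) = 1.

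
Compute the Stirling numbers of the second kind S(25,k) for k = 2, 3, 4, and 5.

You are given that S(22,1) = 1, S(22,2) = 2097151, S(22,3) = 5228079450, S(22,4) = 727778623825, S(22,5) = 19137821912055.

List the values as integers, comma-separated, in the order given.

i=23: T(23,1)=0+1·1=1 | T(23,2)=1+2·2097151=4194303 | T(23,3)=2097151+3·5228079450=15686335501 | T(23,4)=5228079450+4·727778623825=2916342574750 | T(23,5)=727778623825+5·19137821912055=96416888184100
i=24: T(24,1)=0+1·1=1 | T(24,2)=1+2·4194303=8388607 | T(24,3)=4194303+3·15686335501=47063200806 | T(24,4)=15686335501+4·2916342574750=11681056634501 | T(24,5)=2916342574750+5·96416888184100=485000783495250
i=25: T(25,2)=1+2·8388607=16777215 | T(25,3)=8388607+3·47063200806=141197991025 | T(25,4)=47063200806+4·11681056634501=46771289738810 | T(25,5)=11681056634501+5·485000783495250=2436684974110751
Read S(25,2) = 16777215, S(25,3) = 141197991025, S(25,4) = 46771289738810, S(25,5) = 2436684974110751.

16777215, 141197991025, 46771289738810, 2436684974110751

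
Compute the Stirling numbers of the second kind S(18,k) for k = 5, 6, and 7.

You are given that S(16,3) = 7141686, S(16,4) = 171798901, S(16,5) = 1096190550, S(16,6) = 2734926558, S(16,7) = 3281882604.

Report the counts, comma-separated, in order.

28958095545, 110687251039, 197462483400

row 17: T[17][4]=4·171798901+7141686=694337290  T[17][5]=5·1096190550+171798901=5652751651  T[17][6]=6·2734926558+1096190550=17505749898  T[17][7]=7·3281882604+2734926558=25708104786
row 18: T[18][5]=5·5652751651+694337290=28958095545  T[18][6]=6·17505749898+5652751651=110687251039  T[18][7]=7·25708104786+17505749898=197462483400
Read S(18,5) = 28958095545, S(18,6) = 110687251039, S(18,7) = 197462483400.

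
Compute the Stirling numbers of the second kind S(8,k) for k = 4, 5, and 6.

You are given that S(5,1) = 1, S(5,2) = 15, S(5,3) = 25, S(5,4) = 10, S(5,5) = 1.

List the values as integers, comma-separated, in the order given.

1701, 1050, 266

i=6: T(6,2)=1+2·15=31 | T(6,3)=15+3·25=90 | T(6,4)=25+4·10=65 | T(6,5)=10+5·1=15 | T(6,6)=1+6·0=1
i=7: T(7,3)=31+3·90=301 | T(7,4)=90+4·65=350 | T(7,5)=65+5·15=140 | T(7,6)=15+6·1=21
i=8: T(8,4)=301+4·350=1701 | T(8,5)=350+5·140=1050 | T(8,6)=140+6·21=266
Read S(8,4) = 1701, S(8,5) = 1050, S(8,6) = 266.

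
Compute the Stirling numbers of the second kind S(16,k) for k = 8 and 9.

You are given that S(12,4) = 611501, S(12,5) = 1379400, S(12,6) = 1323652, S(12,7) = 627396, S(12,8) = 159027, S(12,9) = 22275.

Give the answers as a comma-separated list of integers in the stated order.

[13] T[13,5]:5*1379400+611501=7508501 · T[13,6]:6*1323652+1379400=9321312 · T[13,7]:7*627396+1323652=5715424 · T[13,8]:8*159027+627396=1899612 · T[13,9]:9*22275+159027=359502
[14] T[14,6]:6*9321312+7508501=63436373 · T[14,7]:7*5715424+9321312=49329280 · T[14,8]:8*1899612+5715424=20912320 · T[14,9]:9*359502+1899612=5135130
[15] T[15,7]:7*49329280+63436373=408741333 · T[15,8]:8*20912320+49329280=216627840 · T[15,9]:9*5135130+20912320=67128490
[16] T[16,8]:8*216627840+408741333=2141764053 · T[16,9]:9*67128490+216627840=820784250
Read S(16,8) = 2141764053, S(16,9) = 820784250.

2141764053, 820784250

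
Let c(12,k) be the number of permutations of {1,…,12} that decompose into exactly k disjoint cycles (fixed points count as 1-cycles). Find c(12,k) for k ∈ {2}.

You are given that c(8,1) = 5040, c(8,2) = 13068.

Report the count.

120543840

row 9: T[9][1]=8·5040+0=40320  T[9][2]=8·13068+5040=109584
row 10: T[10][1]=9·40320+0=362880  T[10][2]=9·109584+40320=1026576
row 11: T[11][1]=10·362880+0=3628800  T[11][2]=10·1026576+362880=10628640
row 12: T[12][2]=11·10628640+3628800=120543840
Read c(12,2) = 120543840.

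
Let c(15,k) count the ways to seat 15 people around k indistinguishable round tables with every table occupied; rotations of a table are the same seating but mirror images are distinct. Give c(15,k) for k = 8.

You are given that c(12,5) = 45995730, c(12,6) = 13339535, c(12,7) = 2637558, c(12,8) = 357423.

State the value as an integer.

row 13: T[13][6]=12·13339535+45995730=206070150  T[13][7]=12·2637558+13339535=44990231  T[13][8]=12·357423+2637558=6926634
row 14: T[14][7]=13·44990231+206070150=790943153  T[14][8]=13·6926634+44990231=135036473
row 15: T[15][8]=14·135036473+790943153=2681453775
Read c(15,8) = 2681453775.

2681453775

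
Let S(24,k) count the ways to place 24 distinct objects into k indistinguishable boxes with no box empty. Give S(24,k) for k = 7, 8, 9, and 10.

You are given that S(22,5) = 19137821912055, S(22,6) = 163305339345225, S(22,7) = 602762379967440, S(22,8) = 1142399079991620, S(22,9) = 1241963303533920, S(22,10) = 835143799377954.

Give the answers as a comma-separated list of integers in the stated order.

31677463851804540, 82318282158320505, 120622574326072500, 108254081784931500

row 23: T[23][6]=6·163305339345225+19137821912055=998969857983405  T[23][7]=7·602762379967440+163305339345225=4382641999117305  T[23][8]=8·1142399079991620+602762379967440=9741955019900400  T[23][9]=9·1241963303533920+1142399079991620=12320068811796900  T[23][10]=10·835143799377954+1241963303533920=9593401297313460
row 24: T[24][7]=7·4382641999117305+998969857983405=31677463851804540  T[24][8]=8·9741955019900400+4382641999117305=82318282158320505  T[24][9]=9·12320068811796900+9741955019900400=120622574326072500  T[24][10]=10·9593401297313460+12320068811796900=108254081784931500
Read S(24,7) = 31677463851804540, S(24,8) = 82318282158320505, S(24,9) = 120622574326072500, S(24,10) = 108254081784931500.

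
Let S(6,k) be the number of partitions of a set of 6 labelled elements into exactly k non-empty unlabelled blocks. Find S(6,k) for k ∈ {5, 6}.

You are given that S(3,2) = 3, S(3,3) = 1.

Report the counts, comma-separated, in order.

15, 1

r4: T_4,3=3×1+3=6; T_4,4=4×0+1=1
r5: T_5,4=4×1+6=10; T_5,5=5×0+1=1
r6: T_6,5=5×1+10=15; T_6,6=6×0+1=1
Read S(6,5) = 15, S(6,6) = 1.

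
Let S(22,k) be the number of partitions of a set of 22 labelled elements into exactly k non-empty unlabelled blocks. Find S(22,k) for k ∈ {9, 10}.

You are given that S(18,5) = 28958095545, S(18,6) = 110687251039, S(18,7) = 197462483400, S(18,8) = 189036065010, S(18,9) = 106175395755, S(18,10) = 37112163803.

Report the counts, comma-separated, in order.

1241963303533920, 835143799377954

row 19: T[19][6]=6·110687251039+28958095545=693081601779  T[19][7]=7·197462483400+110687251039=1492924634839  T[19][8]=8·189036065010+197462483400=1709751003480  T[19][9]=9·106175395755+189036065010=1144614626805  T[19][10]=10·37112163803+106175395755=477297033785
row 20: T[20][7]=7·1492924634839+693081601779=11143554045652  T[20][8]=8·1709751003480+1492924634839=15170932662679  T[20][9]=9·1144614626805+1709751003480=12011282644725  T[20][10]=10·477297033785+1144614626805=5917584964655
row 21: T[21][8]=8·15170932662679+11143554045652=132511015347084  T[21][9]=9·12011282644725+15170932662679=123272476465204  T[21][10]=10·5917584964655+12011282644725=71187132291275
row 22: T[22][9]=9·123272476465204+132511015347084=1241963303533920  T[22][10]=10·71187132291275+123272476465204=835143799377954
Read S(22,9) = 1241963303533920, S(22,10) = 835143799377954.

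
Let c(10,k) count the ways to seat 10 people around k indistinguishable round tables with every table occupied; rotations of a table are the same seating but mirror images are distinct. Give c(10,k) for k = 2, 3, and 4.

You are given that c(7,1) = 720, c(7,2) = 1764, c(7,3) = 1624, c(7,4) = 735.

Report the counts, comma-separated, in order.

@8  (8,1):720·7+0→5040, (8,2):1764·7+720→13068, (8,3):1624·7+1764→13132, (8,4):735·7+1624→6769
@9  (9,1):5040·8+0→40320, (9,2):13068·8+5040→109584, (9,3):13132·8+13068→118124, (9,4):6769·8+13132→67284
@10  (10,2):109584·9+40320→1026576, (10,3):118124·9+109584→1172700, (10,4):67284·9+118124→723680
Read c(10,2) = 1026576, c(10,3) = 1172700, c(10,4) = 723680.

1026576, 1172700, 723680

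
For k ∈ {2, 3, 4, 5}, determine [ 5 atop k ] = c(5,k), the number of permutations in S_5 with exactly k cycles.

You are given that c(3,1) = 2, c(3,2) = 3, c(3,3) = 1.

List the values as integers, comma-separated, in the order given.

[4] T[4,1]:3*2+0=6 · T[4,2]:3*3+2=11 · T[4,3]:3*1+3=6 · T[4,4]:3*0+1=1
[5] T[5,2]:4*11+6=50 · T[5,3]:4*6+11=35 · T[5,4]:4*1+6=10 · T[5,5]:4*0+1=1
Read c(5,2) = 50, c(5,3) = 35, c(5,4) = 10, c(5,5) = 1.

50, 35, 10, 1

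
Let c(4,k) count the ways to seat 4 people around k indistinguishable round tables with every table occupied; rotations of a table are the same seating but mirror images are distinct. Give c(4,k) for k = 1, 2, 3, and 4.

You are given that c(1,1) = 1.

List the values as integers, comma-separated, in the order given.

6, 11, 6, 1

[2] T[2,1]:1*1+0=1 · T[2,2]:1*0+1=1
[3] T[3,1]:2*1+0=2 · T[3,2]:2*1+1=3 · T[3,3]:2*0+1=1
[4] T[4,1]:3*2+0=6 · T[4,2]:3*3+2=11 · T[4,3]:3*1+3=6 · T[4,4]:3*0+1=1
Read c(4,1) = 6, c(4,2) = 11, c(4,3) = 6, c(4,4) = 1.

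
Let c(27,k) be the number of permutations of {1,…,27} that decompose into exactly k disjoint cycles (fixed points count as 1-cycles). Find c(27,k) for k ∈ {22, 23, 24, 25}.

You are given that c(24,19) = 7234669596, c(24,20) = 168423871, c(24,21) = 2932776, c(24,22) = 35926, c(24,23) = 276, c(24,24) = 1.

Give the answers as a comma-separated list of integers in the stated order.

25922927745, 460012995, 6160050, 58500

row 25: T[25][20]=24·168423871+7234669596=11276842500  T[25][21]=24·2932776+168423871=238810495  T[25][22]=24·35926+2932776=3795000  T[25][23]=24·276+35926=42550  T[25][24]=24·1+276=300  T[25][25]=24·0+1=1
row 26: T[26][21]=25·238810495+11276842500=17247104875  T[26][22]=25·3795000+238810495=333685495  T[26][23]=25·42550+3795000=4858750  T[26][24]=25·300+42550=50050  T[26][25]=25·1+300=325
row 27: T[27][22]=26·333685495+17247104875=25922927745  T[27][23]=26·4858750+333685495=460012995  T[27][24]=26·50050+4858750=6160050  T[27][25]=26·325+50050=58500
Read c(27,22) = 25922927745, c(27,23) = 460012995, c(27,24) = 6160050, c(27,25) = 58500.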